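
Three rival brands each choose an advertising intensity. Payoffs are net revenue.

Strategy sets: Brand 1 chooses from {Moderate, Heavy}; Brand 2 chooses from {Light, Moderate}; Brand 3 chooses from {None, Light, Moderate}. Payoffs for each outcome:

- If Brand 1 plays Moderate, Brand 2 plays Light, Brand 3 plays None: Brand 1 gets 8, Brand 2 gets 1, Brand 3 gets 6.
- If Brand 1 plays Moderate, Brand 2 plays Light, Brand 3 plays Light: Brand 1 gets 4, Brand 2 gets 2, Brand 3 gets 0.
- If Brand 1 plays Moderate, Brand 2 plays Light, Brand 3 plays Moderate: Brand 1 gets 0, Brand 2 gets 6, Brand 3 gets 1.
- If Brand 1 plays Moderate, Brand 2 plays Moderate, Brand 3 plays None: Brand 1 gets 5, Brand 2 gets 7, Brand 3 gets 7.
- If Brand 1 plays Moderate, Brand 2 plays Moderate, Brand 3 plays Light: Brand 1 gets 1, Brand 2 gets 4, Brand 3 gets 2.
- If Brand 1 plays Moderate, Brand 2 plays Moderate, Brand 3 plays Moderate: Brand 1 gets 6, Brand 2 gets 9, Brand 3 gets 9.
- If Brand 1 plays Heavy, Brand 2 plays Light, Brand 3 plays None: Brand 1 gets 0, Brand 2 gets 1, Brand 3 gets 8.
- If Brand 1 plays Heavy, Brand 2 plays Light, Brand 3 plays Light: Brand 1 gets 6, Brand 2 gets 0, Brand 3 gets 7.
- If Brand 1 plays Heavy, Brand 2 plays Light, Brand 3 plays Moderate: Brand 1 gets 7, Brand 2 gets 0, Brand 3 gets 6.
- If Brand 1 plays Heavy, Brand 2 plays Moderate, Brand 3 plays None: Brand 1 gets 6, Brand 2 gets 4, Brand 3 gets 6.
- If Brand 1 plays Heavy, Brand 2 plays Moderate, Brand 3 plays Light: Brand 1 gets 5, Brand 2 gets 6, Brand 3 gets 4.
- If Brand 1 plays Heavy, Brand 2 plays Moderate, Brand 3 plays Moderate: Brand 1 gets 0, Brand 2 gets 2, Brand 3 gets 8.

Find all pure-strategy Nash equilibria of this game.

Brand 1 against (Light, None): payoffs 8, 0 → best response Moderate.
Brand 1 against (Light, Light): payoffs 4, 6 → best response Heavy.
Brand 1 against (Light, Moderate): payoffs 0, 7 → best response Heavy.
Brand 1 against (Moderate, None): payoffs 5, 6 → best response Heavy.
Brand 1 against (Moderate, Light): payoffs 1, 5 → best response Heavy.
Brand 1 against (Moderate, Moderate): payoffs 6, 0 → best response Moderate.
Brand 2 against (Moderate, None): payoffs 1, 7 → best response Moderate.
Brand 2 against (Moderate, Light): payoffs 2, 4 → best response Moderate.
Brand 2 against (Moderate, Moderate): payoffs 6, 9 → best response Moderate.
Brand 2 against (Heavy, None): payoffs 1, 4 → best response Moderate.
Brand 2 against (Heavy, Light): payoffs 0, 6 → best response Moderate.
Brand 2 against (Heavy, Moderate): payoffs 0, 2 → best response Moderate.
Brand 3 against (Moderate, Light): payoffs 6, 0, 1 → best response None.
Brand 3 against (Moderate, Moderate): payoffs 7, 2, 9 → best response Moderate.
Brand 3 against (Heavy, Light): payoffs 8, 7, 6 → best response None.
Brand 3 against (Heavy, Moderate): payoffs 6, 4, 8 → best response Moderate.
Mutual best responses: (Moderate, Moderate, Moderate).

(Moderate, Moderate, Moderate)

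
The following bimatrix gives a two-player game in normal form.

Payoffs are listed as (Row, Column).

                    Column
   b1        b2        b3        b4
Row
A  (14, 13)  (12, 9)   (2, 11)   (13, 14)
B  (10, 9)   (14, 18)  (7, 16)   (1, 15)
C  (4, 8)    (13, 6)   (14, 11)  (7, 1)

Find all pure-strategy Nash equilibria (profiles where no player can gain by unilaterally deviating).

The pure Nash equilibria are (A, b4) and (B, b2) and (C, b3).

(A, b1): Column can switch to b4 (13 → 14). Not NE.
(A, b2): Row can switch to B (12 → 14). Not NE.
(A, b3): Row can switch to B (2 → 7). Not NE.
(A, b4): Row gets 13, best alternative 7; Column gets 14, best alternative 13. No profitable deviation — NE.
(B, b1): Row can switch to A (10 → 14). Not NE.
(B, b2): Row gets 14, best alternative 13; Column gets 18, best alternative 16. No profitable deviation — NE.
(B, b3): Row can switch to C (7 → 14). Not NE.
(B, b4): Row can switch to A (1 → 13). Not NE.
(C, b1): Row can switch to A (4 → 14). Not NE.
(C, b2): Row can switch to B (13 → 14). Not NE.
(C, b3): Row gets 14, best alternative 7; Column gets 11, best alternative 8. No profitable deviation — NE.
(C, b4): Row can switch to A (7 → 13). Not NE.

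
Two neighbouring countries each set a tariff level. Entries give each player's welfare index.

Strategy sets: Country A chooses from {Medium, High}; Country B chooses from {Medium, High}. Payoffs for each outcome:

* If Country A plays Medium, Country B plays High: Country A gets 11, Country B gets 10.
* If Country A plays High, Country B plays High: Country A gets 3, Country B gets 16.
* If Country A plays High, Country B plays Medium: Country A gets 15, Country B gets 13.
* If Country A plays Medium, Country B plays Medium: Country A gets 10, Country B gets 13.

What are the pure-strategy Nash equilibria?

For each strategy profile, look for a profitable unilateral deviation.
(Medium, Medium): Country A can switch to High (10 → 15). Not NE.
(Medium, High): Country B can switch to Medium (10 → 13). Not NE.
(High, Medium): Country B can switch to High (13 → 16). Not NE.
(High, High): Country A can switch to Medium (3 → 11). Not NE.

none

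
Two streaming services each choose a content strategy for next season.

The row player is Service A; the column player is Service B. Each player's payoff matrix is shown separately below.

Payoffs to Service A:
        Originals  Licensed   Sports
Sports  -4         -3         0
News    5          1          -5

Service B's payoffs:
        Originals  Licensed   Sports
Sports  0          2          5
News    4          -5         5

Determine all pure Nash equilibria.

(Sports, Originals): Service A can switch to News (-4 → 5). Not NE.
(Sports, Licensed): Service A can switch to News (-3 → 1). Not NE.
(Sports, Sports): Service A gets 0, best alternative -5; Service B gets 5, best alternative 2. No profitable deviation — NE.
(News, Originals): Service B can switch to Sports (4 → 5). Not NE.
(News, Licensed): Service B can switch to Originals (-5 → 4). Not NE.
(News, Sports): Service A can switch to Sports (-5 → 0). Not NE.

(Sports, Sports)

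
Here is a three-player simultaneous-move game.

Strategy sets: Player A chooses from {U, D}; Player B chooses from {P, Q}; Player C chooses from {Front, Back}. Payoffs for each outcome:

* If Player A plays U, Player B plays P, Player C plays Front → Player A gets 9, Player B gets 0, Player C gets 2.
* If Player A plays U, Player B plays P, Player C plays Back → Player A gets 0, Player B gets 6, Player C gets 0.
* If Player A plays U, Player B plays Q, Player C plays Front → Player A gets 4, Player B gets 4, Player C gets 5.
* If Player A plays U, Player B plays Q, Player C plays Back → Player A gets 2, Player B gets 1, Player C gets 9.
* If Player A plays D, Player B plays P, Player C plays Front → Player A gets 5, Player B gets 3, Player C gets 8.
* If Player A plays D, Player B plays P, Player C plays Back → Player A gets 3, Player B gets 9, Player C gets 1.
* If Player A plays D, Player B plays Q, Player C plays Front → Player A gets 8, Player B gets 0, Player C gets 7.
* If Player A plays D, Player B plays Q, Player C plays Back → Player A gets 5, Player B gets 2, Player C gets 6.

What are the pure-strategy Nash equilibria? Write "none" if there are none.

Player A against (P, Front): payoffs 9, 5 → best response U.
Player A against (P, Back): payoffs 0, 3 → best response D.
Player A against (Q, Front): payoffs 4, 8 → best response D.
Player A against (Q, Back): payoffs 2, 5 → best response D.
Player B against (U, Front): payoffs 0, 4 → best response Q.
Player B against (U, Back): payoffs 6, 1 → best response P.
Player B against (D, Front): payoffs 3, 0 → best response P.
Player B against (D, Back): payoffs 9, 2 → best response P.
Player C against (U, P): payoffs 2, 0 → best response Front.
Player C against (U, Q): payoffs 5, 9 → best response Back.
Player C against (D, P): payoffs 8, 1 → best response Front.
Player C against (D, Q): payoffs 7, 6 → best response Front.
No profile is a mutual best response for all players.

No pure-strategy Nash equilibrium.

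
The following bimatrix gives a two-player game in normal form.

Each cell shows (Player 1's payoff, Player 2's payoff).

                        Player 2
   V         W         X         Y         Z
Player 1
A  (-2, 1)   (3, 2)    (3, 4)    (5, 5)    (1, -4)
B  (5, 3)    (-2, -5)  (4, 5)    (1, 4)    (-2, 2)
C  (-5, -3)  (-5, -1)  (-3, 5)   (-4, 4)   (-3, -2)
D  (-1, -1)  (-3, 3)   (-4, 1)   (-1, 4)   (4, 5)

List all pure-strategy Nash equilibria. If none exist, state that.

For each strategy profile, look for a profitable unilateral deviation.
(A, V): Player 1 can switch to B (-2 → 5). Not NE.
(A, W): Player 2 can switch to X (2 → 4). Not NE.
(A, X): Player 1 can switch to B (3 → 4). Not NE.
(A, Y): Player 1 gets 5, best alternative 1; Player 2 gets 5, best alternative 4. No profitable deviation — NE.
(A, Z): Player 1 can switch to D (1 → 4). Not NE.
(B, V): Player 2 can switch to X (3 → 5). Not NE.
(B, W): Player 1 can switch to A (-2 → 3). Not NE.
(B, X): Player 1 gets 4, best alternative 3; Player 2 gets 5, best alternative 4. No profitable deviation — NE.
(B, Y): Player 1 can switch to A (1 → 5). Not NE.
(B, Z): Player 1 can switch to A (-2 → 1). Not NE.
(C, V): Player 1 can switch to A (-5 → -2). Not NE.
(C, W): Player 1 can switch to A (-5 → 3). Not NE.
(D, Z): Player 1 gets 4, best alternative 1; Player 2 gets 5, best alternative 4. No profitable deviation — NE.
(The remaining 7 profiles each have a profitable deviation by the same check.)

Pure-strategy Nash equilibria: (A, Y) and (B, X) and (D, Z)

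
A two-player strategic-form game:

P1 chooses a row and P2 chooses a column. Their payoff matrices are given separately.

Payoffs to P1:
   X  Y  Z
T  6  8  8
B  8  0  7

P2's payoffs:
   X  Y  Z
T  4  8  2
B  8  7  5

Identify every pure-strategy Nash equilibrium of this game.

P1 against X: payoffs 6, 8 → best response B.
P1 against Y: payoffs 8, 0 → best response T.
P1 against Z: payoffs 8, 7 → best response T.
P2 against T: payoffs 4, 8, 2 → best response Y.
P2 against B: payoffs 8, 7, 5 → best response X.
Mutual best responses: (T, Y); (B, X).

Pure-strategy Nash equilibria: (T, Y), (B, X)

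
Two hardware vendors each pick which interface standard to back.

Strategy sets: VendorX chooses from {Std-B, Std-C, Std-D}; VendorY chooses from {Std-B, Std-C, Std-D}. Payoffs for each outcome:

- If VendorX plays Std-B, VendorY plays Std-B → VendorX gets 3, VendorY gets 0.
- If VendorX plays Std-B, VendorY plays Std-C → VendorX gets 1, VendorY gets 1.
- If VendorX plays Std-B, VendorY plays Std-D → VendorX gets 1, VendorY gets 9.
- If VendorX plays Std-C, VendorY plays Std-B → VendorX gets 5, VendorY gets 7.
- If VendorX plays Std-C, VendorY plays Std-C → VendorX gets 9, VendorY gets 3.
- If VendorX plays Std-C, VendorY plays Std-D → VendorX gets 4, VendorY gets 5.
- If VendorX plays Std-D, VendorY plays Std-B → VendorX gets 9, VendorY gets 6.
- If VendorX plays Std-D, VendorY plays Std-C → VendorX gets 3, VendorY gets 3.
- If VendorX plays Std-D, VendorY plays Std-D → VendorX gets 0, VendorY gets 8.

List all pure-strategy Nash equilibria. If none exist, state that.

none

(Std-B, Std-B): VendorX can switch to Std-C (3 → 5). Not NE.
(Std-B, Std-C): VendorX can switch to Std-C (1 → 9). Not NE.
(Std-B, Std-D): VendorX can switch to Std-C (1 → 4). Not NE.
(Std-C, Std-B): VendorX can switch to Std-D (5 → 9). Not NE.
(Std-C, Std-C): VendorY can switch to Std-B (3 → 7). Not NE.
(Std-C, Std-D): VendorY can switch to Std-B (5 → 7). Not NE.
(Std-D, Std-B): VendorY can switch to Std-D (6 → 8). Not NE.
(Std-D, Std-C): VendorX can switch to Std-C (3 → 9). Not NE.
(Std-D, Std-D): VendorX can switch to Std-B (0 → 1). Not NE.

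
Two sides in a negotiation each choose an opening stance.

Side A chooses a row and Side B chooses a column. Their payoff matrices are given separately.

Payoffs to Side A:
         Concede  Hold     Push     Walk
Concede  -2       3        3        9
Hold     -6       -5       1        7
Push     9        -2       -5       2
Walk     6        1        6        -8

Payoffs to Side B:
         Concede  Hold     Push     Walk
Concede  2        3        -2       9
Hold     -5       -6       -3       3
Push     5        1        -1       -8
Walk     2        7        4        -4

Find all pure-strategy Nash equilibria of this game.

Check each profile: it is a Nash equilibrium iff no player can strictly gain by switching unilaterally.
(Concede, Concede): Side A can switch to Push (-2 → 9). Not NE.
(Concede, Hold): Side B can switch to Walk (3 → 9). Not NE.
(Concede, Push): Side A can switch to Walk (3 → 6). Not NE.
(Concede, Walk): Side A gets 9, best alternative 7; Side B gets 9, best alternative 3. No profitable deviation — NE.
(Hold, Concede): Side A can switch to Concede (-6 → -2). Not NE.
(Hold, Hold): Side A can switch to Concede (-5 → 3). Not NE.
(Hold, Push): Side A can switch to Concede (1 → 3). Not NE.
(Push, Concede): Side A gets 9, best alternative 6; Side B gets 5, best alternative 1. No profitable deviation — NE.
(The remaining 8 profiles each have a profitable deviation by the same check.)

(Concede, Walk) and (Push, Concede)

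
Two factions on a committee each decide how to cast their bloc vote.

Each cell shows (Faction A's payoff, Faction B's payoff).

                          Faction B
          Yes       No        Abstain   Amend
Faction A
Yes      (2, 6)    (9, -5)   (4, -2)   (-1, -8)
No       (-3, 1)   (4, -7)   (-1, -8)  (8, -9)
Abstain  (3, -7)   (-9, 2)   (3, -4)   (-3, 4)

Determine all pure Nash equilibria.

(Yes, Yes): Faction A can switch to Abstain (2 → 3). Not NE.
(Yes, No): Faction B can switch to Yes (-5 → 6). Not NE.
(Yes, Abstain): Faction B can switch to Yes (-2 → 6). Not NE.
(Yes, Amend): Faction A can switch to No (-1 → 8). Not NE.
(No, Yes): Faction A can switch to Yes (-3 → 2). Not NE.
(No, No): Faction A can switch to Yes (4 → 9). Not NE.
(The remaining 6 profiles each have a profitable deviation by the same check.)

There is no pure-strategy Nash equilibrium.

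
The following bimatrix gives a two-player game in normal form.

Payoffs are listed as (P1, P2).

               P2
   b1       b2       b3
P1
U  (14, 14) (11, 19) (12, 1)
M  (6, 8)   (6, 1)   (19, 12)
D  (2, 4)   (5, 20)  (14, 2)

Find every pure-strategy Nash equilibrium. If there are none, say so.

Mark each player's best response to every combination of opponents' strategies; a profile where every player is best-responding is a pure Nash equilibrium.
P1 against b1: payoffs 14, 6, 2 → best response U.
P1 against b2: payoffs 11, 6, 5 → best response U.
P1 against b3: payoffs 12, 19, 14 → best response M.
P2 against U: payoffs 14, 19, 1 → best response b2.
P2 against M: payoffs 8, 1, 12 → best response b3.
P2 against D: payoffs 4, 20, 2 → best response b2.
Mutual best responses: (U, b2); (M, b3).

The pure Nash equilibria are (U, b2); (M, b3).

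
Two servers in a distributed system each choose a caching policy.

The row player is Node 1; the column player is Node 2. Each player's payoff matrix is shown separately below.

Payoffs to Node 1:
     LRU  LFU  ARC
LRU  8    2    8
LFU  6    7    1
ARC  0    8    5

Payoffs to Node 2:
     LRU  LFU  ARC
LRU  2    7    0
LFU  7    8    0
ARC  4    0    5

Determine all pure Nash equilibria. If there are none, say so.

Mark each player's best response to every combination of opponents' strategies; a profile where every player is best-responding is a pure Nash equilibrium.
Node 1 against LRU: payoffs 8, 6, 0 → best response LRU.
Node 1 against LFU: payoffs 2, 7, 8 → best response ARC.
Node 1 against ARC: payoffs 8, 1, 5 → best response LRU.
Node 2 against LRU: payoffs 2, 7, 0 → best response LFU.
Node 2 against LFU: payoffs 7, 8, 0 → best response LFU.
Node 2 against ARC: payoffs 4, 0, 5 → best response ARC.
No profile is a mutual best response for all players.

This game has no pure Nash equilibrium.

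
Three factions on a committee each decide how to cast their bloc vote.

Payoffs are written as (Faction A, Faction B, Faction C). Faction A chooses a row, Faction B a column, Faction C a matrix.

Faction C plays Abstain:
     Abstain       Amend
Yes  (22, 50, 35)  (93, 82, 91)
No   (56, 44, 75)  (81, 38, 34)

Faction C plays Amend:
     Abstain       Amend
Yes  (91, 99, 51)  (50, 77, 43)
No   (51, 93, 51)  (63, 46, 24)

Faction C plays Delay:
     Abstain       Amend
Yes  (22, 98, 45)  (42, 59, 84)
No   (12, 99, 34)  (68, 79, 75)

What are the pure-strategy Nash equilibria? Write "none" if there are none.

For each strategy profile, look for a profitable unilateral deviation.
(Yes, Abstain, Abstain): Faction A can switch to No (22 → 56). Not NE.
(Yes, Abstain, Amend): Faction A gets 91, best alternative 51; Faction B gets 99, best alternative 77; Faction C gets 51, best alternative 45. No profitable deviation — NE.
(Yes, Abstain, Delay): Faction C can switch to Amend (45 → 51). Not NE.
(Yes, Amend, Abstain): Faction A gets 93, best alternative 81; Faction B gets 82, best alternative 50; Faction C gets 91, best alternative 84. No profitable deviation — NE.
(Yes, Amend, Amend): Faction A can switch to No (50 → 63). Not NE.
(Yes, Amend, Delay): Faction A can switch to No (42 → 68). Not NE.
(No, Abstain, Abstain): Faction A gets 56, best alternative 22; Faction B gets 44, best alternative 38; Faction C gets 75, best alternative 51. No profitable deviation — NE.
(No, Abstain, Amend): Faction A can switch to Yes (51 → 91). Not NE.
(No, Abstain, Delay): Faction A can switch to Yes (12 → 22). Not NE.
(No, Amend, Abstain): Faction A can switch to Yes (81 → 93). Not NE.
(No, Amend, Amend): Faction B can switch to Abstain (46 → 93). Not NE.
(The remaining 1 profile has a profitable deviation by the same check.)

(Yes, Abstain, Amend) and (Yes, Amend, Abstain) and (No, Abstain, Abstain)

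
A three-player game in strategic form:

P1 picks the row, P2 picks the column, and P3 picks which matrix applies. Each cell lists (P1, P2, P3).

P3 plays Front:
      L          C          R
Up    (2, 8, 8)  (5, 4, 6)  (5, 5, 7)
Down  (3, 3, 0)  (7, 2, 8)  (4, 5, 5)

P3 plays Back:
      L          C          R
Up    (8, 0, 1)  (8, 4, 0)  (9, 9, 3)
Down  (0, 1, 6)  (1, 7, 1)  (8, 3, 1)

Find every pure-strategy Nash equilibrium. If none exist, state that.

Check each profile: it is a Nash equilibrium iff no player can strictly gain by switching unilaterally.
(Up, L, Front): P1 can switch to Down (2 → 3). Not NE.
(Up, L, Back): P2 can switch to C (0 → 4). Not NE.
(Up, C, Front): P1 can switch to Down (5 → 7). Not NE.
(Up, C, Back): P2 can switch to R (4 → 9). Not NE.
(Up, R, Front): P2 can switch to L (5 → 8). Not NE.
(Up, R, Back): P3 can switch to Front (3 → 7). Not NE.
(The remaining 6 profiles each have a profitable deviation by the same check.)

This game has no pure Nash equilibrium.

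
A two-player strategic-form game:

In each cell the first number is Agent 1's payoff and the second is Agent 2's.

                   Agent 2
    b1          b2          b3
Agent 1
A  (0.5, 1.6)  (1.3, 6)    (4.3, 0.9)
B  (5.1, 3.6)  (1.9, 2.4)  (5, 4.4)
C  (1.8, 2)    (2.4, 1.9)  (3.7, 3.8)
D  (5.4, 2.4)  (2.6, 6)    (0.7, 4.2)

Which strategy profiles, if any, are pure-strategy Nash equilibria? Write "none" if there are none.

Pure-strategy Nash equilibria: (B, b3); (D, b2)

Agent 1 against b1: payoffs 0.5, 5.1, 1.8, 5.4 → best response D.
Agent 1 against b2: payoffs 1.3, 1.9, 2.4, 2.6 → best response D.
Agent 1 against b3: payoffs 4.3, 5, 3.7, 0.7 → best response B.
Agent 2 against A: payoffs 1.6, 6, 0.9 → best response b2.
Agent 2 against B: payoffs 3.6, 2.4, 4.4 → best response b3.
Agent 2 against C: payoffs 2, 1.9, 3.8 → best response b3.
Agent 2 against D: payoffs 2.4, 6, 4.2 → best response b2.
Mutual best responses: (B, b3); (D, b2).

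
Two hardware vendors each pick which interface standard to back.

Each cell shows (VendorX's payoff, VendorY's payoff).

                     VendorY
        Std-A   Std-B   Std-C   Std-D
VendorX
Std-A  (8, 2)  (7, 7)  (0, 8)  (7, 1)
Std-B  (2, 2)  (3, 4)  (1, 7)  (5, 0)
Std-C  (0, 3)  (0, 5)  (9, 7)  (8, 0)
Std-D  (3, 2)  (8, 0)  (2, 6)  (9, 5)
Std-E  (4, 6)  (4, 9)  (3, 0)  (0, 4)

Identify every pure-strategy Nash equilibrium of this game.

The unique pure-strategy Nash equilibrium is (Std-C, Std-C).

VendorX against Std-A: payoffs 8, 2, 0, 3, 4 → best response Std-A.
VendorX against Std-B: payoffs 7, 3, 0, 8, 4 → best response Std-D.
VendorX against Std-C: payoffs 0, 1, 9, 2, 3 → best response Std-C.
VendorX against Std-D: payoffs 7, 5, 8, 9, 0 → best response Std-D.
VendorY against Std-A: payoffs 2, 7, 8, 1 → best response Std-C.
VendorY against Std-B: payoffs 2, 4, 7, 0 → best response Std-C.
VendorY against Std-C: payoffs 3, 5, 7, 0 → best response Std-C.
VendorY against Std-D: payoffs 2, 0, 6, 5 → best response Std-C.
VendorY against Std-E: payoffs 6, 9, 0, 4 → best response Std-B.
Mutual best responses: (Std-C, Std-C).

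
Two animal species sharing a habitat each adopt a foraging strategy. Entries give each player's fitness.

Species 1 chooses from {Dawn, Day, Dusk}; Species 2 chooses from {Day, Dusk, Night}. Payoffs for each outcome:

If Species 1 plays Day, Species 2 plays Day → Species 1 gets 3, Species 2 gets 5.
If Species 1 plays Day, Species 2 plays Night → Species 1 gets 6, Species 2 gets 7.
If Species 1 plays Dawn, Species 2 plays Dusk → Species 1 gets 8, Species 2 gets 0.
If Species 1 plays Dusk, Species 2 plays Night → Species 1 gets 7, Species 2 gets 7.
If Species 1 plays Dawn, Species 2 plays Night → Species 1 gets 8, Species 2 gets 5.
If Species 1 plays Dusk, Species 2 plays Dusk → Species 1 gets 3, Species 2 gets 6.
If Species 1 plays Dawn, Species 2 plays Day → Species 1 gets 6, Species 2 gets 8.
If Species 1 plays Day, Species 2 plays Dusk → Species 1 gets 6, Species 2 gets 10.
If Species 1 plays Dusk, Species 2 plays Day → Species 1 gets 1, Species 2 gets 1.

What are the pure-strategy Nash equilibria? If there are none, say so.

The unique pure-strategy Nash equilibrium is (Dawn, Day).

Species 1 against Day: payoffs 6, 3, 1 → best response Dawn.
Species 1 against Dusk: payoffs 8, 6, 3 → best response Dawn.
Species 1 against Night: payoffs 8, 6, 7 → best response Dawn.
Species 2 against Dawn: payoffs 8, 0, 5 → best response Day.
Species 2 against Day: payoffs 5, 10, 7 → best response Dusk.
Species 2 against Dusk: payoffs 1, 6, 7 → best response Night.
Mutual best responses: (Dawn, Day).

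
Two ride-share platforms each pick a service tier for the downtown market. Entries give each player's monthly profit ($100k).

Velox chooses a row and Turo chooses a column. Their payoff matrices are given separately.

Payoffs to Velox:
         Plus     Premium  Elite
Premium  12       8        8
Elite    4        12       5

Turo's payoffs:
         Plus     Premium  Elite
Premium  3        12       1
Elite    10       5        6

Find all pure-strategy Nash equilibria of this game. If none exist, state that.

none

Velox against Plus: payoffs 12, 4 → best response Premium.
Velox against Premium: payoffs 8, 12 → best response Elite.
Velox against Elite: payoffs 8, 5 → best response Premium.
Turo against Premium: payoffs 3, 12, 1 → best response Premium.
Turo against Elite: payoffs 10, 5, 6 → best response Plus.
No profile is a mutual best response for all players.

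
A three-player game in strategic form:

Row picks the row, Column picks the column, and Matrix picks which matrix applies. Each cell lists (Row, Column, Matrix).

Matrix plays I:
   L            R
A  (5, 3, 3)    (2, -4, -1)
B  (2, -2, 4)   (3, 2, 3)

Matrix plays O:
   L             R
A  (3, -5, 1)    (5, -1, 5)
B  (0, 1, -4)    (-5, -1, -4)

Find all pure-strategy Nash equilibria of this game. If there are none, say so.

(A, L, I); (A, R, O); (B, R, I)

(A, L, I): Row gets 5, best alternative 2; Column gets 3, best alternative -4; Matrix gets 3, best alternative 1. No profitable deviation — NE.
(A, L, O): Column can switch to R (-5 → -1). Not NE.
(A, R, I): Row can switch to B (2 → 3). Not NE.
(A, R, O): Row gets 5, best alternative -5; Column gets -1, best alternative -5; Matrix gets 5, best alternative -1. No profitable deviation — NE.
(B, L, I): Row can switch to A (2 → 5). Not NE.
(B, L, O): Row can switch to A (0 → 3). Not NE.
(B, R, I): Row gets 3, best alternative 2; Column gets 2, best alternative -2; Matrix gets 3, best alternative -4. No profitable deviation — NE.
(B, R, O): Row can switch to A (-5 → 5). Not NE.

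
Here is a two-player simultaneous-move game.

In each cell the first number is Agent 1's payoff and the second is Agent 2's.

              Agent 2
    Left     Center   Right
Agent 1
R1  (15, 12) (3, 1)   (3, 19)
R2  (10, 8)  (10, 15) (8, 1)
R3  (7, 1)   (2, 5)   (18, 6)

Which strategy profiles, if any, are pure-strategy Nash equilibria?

Agent 1 against Left: payoffs 15, 10, 7 → best response R1.
Agent 1 against Center: payoffs 3, 10, 2 → best response R2.
Agent 1 against Right: payoffs 3, 8, 18 → best response R3.
Agent 2 against R1: payoffs 12, 1, 19 → best response Right.
Agent 2 against R2: payoffs 8, 15, 1 → best response Center.
Agent 2 against R3: payoffs 1, 5, 6 → best response Right.
Mutual best responses: (R2, Center); (R3, Right).

Pure-strategy Nash equilibria: (R2, Center); (R3, Right)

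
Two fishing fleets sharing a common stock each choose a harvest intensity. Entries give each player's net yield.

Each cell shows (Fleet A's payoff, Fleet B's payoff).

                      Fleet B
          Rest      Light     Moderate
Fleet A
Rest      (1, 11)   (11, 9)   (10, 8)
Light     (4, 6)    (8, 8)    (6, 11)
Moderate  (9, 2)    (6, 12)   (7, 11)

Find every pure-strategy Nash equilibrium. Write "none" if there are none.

This game has no pure Nash equilibrium.

(Rest, Rest): Fleet A can switch to Light (1 → 4). Not NE.
(Rest, Light): Fleet B can switch to Rest (9 → 11). Not NE.
(Rest, Moderate): Fleet B can switch to Rest (8 → 11). Not NE.
(Light, Rest): Fleet A can switch to Moderate (4 → 9). Not NE.
(Light, Light): Fleet A can switch to Rest (8 → 11). Not NE.
(Light, Moderate): Fleet A can switch to Rest (6 → 10). Not NE.
(Moderate, Rest): Fleet B can switch to Light (2 → 12). Not NE.
(Moderate, Light): Fleet A can switch to Rest (6 → 11). Not NE.
(Moderate, Moderate): Fleet A can switch to Rest (7 → 10). Not NE.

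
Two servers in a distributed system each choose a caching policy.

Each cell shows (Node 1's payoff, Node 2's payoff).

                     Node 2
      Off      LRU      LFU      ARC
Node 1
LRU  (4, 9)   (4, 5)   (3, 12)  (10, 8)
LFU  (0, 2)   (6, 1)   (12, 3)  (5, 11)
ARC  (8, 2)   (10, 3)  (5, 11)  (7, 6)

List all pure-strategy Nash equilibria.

There is no pure-strategy Nash equilibrium.

(LRU, Off): Node 1 can switch to ARC (4 → 8). Not NE.
(LRU, LRU): Node 1 can switch to LFU (4 → 6). Not NE.
(LRU, LFU): Node 1 can switch to LFU (3 → 12). Not NE.
(LRU, ARC): Node 2 can switch to Off (8 → 9). Not NE.
(LFU, Off): Node 1 can switch to LRU (0 → 4). Not NE.
(LFU, LRU): Node 1 can switch to ARC (6 → 10). Not NE.
(LFU, LFU): Node 2 can switch to ARC (3 → 11). Not NE.
(LFU, ARC): Node 1 can switch to LRU (5 → 10). Not NE.
(ARC, Off): Node 2 can switch to LRU (2 → 3). Not NE.
(ARC, LRU): Node 2 can switch to LFU (3 → 11). Not NE.
(The remaining 2 profiles each have a profitable deviation by the same check.)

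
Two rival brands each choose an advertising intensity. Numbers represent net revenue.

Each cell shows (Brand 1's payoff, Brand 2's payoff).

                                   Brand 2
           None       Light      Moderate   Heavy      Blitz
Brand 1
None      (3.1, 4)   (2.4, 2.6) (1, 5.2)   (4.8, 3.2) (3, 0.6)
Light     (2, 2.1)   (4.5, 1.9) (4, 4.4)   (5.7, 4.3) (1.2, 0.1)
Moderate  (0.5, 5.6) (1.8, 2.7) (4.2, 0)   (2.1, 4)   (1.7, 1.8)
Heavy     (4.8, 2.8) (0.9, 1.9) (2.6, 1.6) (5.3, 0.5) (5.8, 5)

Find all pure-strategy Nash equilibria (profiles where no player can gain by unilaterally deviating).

Pure NE: (Heavy, Blitz)

(None, None): Brand 1 can switch to Heavy (3.1 → 4.8). Not NE.
(None, Light): Brand 1 can switch to Light (2.4 → 4.5). Not NE.
(None, Moderate): Brand 1 can switch to Light (1 → 4). Not NE.
(None, Heavy): Brand 1 can switch to Light (4.8 → 5.7). Not NE.
(None, Blitz): Brand 1 can switch to Heavy (3 → 5.8). Not NE.
(Light, None): Brand 1 can switch to None (2 → 3.1). Not NE.
(Light, Light): Brand 2 can switch to None (1.9 → 2.1). Not NE.
(Light, Moderate): Brand 1 can switch to Moderate (4 → 4.2). Not NE.
(Light, Heavy): Brand 2 can switch to Moderate (4.3 → 4.4). Not NE.
(Light, Blitz): Brand 1 can switch to None (1.2 → 3). Not NE.
(Heavy, Blitz): Brand 1 gets 5.8, best alternative 3; Brand 2 gets 5, best alternative 2.8. No profitable deviation — NE.
(The remaining 9 profiles each have a profitable deviation by the same check.)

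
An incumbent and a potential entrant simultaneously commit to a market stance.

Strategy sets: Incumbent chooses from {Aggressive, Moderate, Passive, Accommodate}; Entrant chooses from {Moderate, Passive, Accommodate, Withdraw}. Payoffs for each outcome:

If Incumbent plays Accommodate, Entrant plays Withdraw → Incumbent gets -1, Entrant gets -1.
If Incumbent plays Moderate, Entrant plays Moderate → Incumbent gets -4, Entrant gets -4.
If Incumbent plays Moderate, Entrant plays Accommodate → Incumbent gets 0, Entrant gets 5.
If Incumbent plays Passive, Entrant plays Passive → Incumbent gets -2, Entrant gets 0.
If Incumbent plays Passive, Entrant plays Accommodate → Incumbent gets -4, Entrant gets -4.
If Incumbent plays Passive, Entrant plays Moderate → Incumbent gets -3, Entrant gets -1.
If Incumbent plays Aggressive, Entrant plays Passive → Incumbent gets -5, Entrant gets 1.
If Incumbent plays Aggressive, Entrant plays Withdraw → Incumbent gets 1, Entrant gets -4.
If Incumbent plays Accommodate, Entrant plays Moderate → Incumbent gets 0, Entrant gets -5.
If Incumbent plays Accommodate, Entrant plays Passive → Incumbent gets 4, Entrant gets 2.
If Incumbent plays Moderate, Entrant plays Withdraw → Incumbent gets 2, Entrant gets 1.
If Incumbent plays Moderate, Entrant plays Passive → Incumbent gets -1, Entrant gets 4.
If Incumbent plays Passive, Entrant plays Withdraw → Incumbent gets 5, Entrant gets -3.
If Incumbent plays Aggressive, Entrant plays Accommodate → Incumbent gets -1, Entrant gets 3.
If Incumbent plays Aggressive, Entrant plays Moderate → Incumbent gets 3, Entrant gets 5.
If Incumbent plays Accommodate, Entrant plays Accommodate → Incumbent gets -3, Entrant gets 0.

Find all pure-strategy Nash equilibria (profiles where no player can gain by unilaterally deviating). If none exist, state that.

(Aggressive, Moderate); (Moderate, Accommodate); (Accommodate, Passive)

Incumbent against Moderate: payoffs 3, -4, -3, 0 → best response Aggressive.
Incumbent against Passive: payoffs -5, -1, -2, 4 → best response Accommodate.
Incumbent against Accommodate: payoffs -1, 0, -4, -3 → best response Moderate.
Incumbent against Withdraw: payoffs 1, 2, 5, -1 → best response Passive.
Entrant against Aggressive: payoffs 5, 1, 3, -4 → best response Moderate.
Entrant against Moderate: payoffs -4, 4, 5, 1 → best response Accommodate.
Entrant against Passive: payoffs -1, 0, -4, -3 → best response Passive.
Entrant against Accommodate: payoffs -5, 2, 0, -1 → best response Passive.
Mutual best responses: (Aggressive, Moderate); (Moderate, Accommodate); (Accommodate, Passive).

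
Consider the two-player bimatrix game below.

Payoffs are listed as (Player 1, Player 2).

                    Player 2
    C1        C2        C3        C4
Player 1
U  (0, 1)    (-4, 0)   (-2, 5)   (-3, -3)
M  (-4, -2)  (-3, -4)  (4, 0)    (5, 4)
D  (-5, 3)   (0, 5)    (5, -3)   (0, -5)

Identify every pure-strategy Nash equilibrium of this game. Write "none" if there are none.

Mark each player's best response to every combination of opponents' strategies; a profile where every player is best-responding is a pure Nash equilibrium.
Player 1 against C1: payoffs 0, -4, -5 → best response U.
Player 1 against C2: payoffs -4, -3, 0 → best response D.
Player 1 against C3: payoffs -2, 4, 5 → best response D.
Player 1 against C4: payoffs -3, 5, 0 → best response M.
Player 2 against U: payoffs 1, 0, 5, -3 → best response C3.
Player 2 against M: payoffs -2, -4, 0, 4 → best response C4.
Player 2 against D: payoffs 3, 5, -3, -5 → best response C2.
Mutual best responses: (M, C4); (D, C2).

Pure-strategy Nash equilibria: (M, C4), (D, C2)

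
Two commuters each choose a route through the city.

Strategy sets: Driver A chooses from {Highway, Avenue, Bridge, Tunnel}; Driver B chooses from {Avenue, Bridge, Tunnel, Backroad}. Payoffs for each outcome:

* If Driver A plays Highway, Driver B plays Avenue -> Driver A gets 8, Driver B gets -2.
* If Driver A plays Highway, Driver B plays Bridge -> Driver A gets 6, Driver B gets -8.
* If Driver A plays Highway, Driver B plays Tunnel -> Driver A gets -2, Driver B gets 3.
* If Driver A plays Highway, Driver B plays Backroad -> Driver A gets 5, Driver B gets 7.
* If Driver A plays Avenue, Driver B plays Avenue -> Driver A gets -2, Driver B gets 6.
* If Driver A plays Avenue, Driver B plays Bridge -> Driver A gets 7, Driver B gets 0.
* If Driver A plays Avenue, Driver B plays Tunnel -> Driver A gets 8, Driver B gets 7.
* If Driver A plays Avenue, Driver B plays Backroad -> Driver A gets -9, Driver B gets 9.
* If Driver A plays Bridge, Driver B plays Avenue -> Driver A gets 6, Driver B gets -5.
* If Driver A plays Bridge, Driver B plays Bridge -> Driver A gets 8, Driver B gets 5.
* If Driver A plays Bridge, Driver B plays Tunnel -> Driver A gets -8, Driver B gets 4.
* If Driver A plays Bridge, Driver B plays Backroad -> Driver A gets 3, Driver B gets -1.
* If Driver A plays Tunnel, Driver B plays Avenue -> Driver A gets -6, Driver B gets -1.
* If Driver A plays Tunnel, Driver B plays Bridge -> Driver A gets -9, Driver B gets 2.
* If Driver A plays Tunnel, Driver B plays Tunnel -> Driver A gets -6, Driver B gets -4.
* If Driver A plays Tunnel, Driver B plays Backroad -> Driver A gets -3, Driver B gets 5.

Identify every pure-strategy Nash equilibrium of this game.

(Highway, Avenue): Driver B can switch to Tunnel (-2 → 3). Not NE.
(Highway, Bridge): Driver A can switch to Avenue (6 → 7). Not NE.
(Highway, Tunnel): Driver A can switch to Avenue (-2 → 8). Not NE.
(Highway, Backroad): Driver A gets 5, best alternative 3; Driver B gets 7, best alternative 3. No profitable deviation — NE.
(Avenue, Avenue): Driver A can switch to Highway (-2 → 8). Not NE.
(Avenue, Bridge): Driver A can switch to Bridge (7 → 8). Not NE.
(Avenue, Tunnel): Driver B can switch to Backroad (7 → 9). Not NE.
(Avenue, Backroad): Driver A can switch to Highway (-9 → 5). Not NE.
(Bridge, Avenue): Driver A can switch to Highway (6 → 8). Not NE.
(Bridge, Bridge): Driver A gets 8, best alternative 7; Driver B gets 5, best alternative 4. No profitable deviation — NE.
(The remaining 6 profiles each have a profitable deviation by the same check.)

Pure-strategy Nash equilibria: (Highway, Backroad) and (Bridge, Bridge)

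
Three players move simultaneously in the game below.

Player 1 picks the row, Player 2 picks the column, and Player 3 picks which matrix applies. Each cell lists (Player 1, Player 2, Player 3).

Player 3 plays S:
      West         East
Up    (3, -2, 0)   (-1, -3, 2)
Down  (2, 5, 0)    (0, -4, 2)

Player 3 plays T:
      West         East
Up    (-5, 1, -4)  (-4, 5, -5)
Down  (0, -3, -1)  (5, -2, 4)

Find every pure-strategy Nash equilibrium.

The pure Nash equilibria are (Up, West, S); (Down, East, T).

Player 1 against (West, S): payoffs 3, 2 → best response Up.
Player 1 against (West, T): payoffs -5, 0 → best response Down.
Player 1 against (East, S): payoffs -1, 0 → best response Down.
Player 1 against (East, T): payoffs -4, 5 → best response Down.
Player 2 against (Up, S): payoffs -2, -3 → best response West.
Player 2 against (Up, T): payoffs 1, 5 → best response East.
Player 2 against (Down, S): payoffs 5, -4 → best response West.
Player 2 against (Down, T): payoffs -3, -2 → best response East.
Player 3 against (Up, West): payoffs 0, -4 → best response S.
Player 3 against (Up, East): payoffs 2, -5 → best response S.
Player 3 against (Down, West): payoffs 0, -1 → best response S.
Player 3 against (Down, East): payoffs 2, 4 → best response T.
Mutual best responses: (Up, West, S); (Down, East, T).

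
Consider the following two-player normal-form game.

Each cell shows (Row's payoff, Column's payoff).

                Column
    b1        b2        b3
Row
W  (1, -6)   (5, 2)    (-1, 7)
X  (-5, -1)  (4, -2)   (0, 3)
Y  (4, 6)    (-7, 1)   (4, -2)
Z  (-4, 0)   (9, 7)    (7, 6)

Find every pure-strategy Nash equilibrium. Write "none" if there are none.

Row against b1: payoffs 1, -5, 4, -4 → best response Y.
Row against b2: payoffs 5, 4, -7, 9 → best response Z.
Row against b3: payoffs -1, 0, 4, 7 → best response Z.
Column against W: payoffs -6, 2, 7 → best response b3.
Column against X: payoffs -1, -2, 3 → best response b3.
Column against Y: payoffs 6, 1, -2 → best response b1.
Column against Z: payoffs 0, 7, 6 → best response b2.
Mutual best responses: (Y, b1); (Z, b2).

(Y, b1), (Z, b2)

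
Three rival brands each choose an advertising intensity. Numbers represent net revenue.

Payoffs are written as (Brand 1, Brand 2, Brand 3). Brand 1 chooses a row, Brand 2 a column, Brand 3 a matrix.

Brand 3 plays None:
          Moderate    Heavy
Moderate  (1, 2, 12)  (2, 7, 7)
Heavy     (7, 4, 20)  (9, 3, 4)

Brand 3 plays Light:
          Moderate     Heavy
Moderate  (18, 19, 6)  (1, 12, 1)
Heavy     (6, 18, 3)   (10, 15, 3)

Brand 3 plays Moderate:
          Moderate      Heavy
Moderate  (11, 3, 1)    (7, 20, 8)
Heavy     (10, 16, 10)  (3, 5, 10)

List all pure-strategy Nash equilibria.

Brand 1 against (Moderate, None): payoffs 1, 7 → best response Heavy.
Brand 1 against (Moderate, Light): payoffs 18, 6 → best response Moderate.
Brand 1 against (Moderate, Moderate): payoffs 11, 10 → best response Moderate.
Brand 1 against (Heavy, None): payoffs 2, 9 → best response Heavy.
Brand 1 against (Heavy, Light): payoffs 1, 10 → best response Heavy.
Brand 1 against (Heavy, Moderate): payoffs 7, 3 → best response Moderate.
Brand 2 against (Moderate, None): payoffs 2, 7 → best response Heavy.
Brand 2 against (Moderate, Light): payoffs 19, 12 → best response Moderate.
Brand 2 against (Moderate, Moderate): payoffs 3, 20 → best response Heavy.
Brand 2 against (Heavy, None): payoffs 4, 3 → best response Moderate.
Brand 2 against (Heavy, Light): payoffs 18, 15 → best response Moderate.
Brand 2 against (Heavy, Moderate): payoffs 16, 5 → best response Moderate.
Brand 3 against (Moderate, Moderate): payoffs 12, 6, 1 → best response None.
Brand 3 against (Moderate, Heavy): payoffs 7, 1, 8 → best response Moderate.
Brand 3 against (Heavy, Moderate): payoffs 20, 3, 10 → best response None.
Brand 3 against (Heavy, Heavy): payoffs 4, 3, 10 → best response Moderate.
Mutual best responses: (Moderate, Heavy, Moderate); (Heavy, Moderate, None).

Pure-strategy Nash equilibria: (Moderate, Heavy, Moderate), (Heavy, Moderate, None)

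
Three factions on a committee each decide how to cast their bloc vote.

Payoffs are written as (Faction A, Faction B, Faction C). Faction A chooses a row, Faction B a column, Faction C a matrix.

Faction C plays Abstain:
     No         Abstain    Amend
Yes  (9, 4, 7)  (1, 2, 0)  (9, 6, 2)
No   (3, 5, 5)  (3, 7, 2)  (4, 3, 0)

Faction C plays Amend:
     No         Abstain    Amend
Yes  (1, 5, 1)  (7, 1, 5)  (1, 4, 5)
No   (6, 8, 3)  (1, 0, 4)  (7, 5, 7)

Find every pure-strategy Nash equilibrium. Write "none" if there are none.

This game has no pure Nash equilibrium.

(Yes, No, Abstain): Faction B can switch to Amend (4 → 6). Not NE.
(Yes, No, Amend): Faction A can switch to No (1 → 6). Not NE.
(Yes, Abstain, Abstain): Faction A can switch to No (1 → 3). Not NE.
(Yes, Abstain, Amend): Faction B can switch to No (1 → 5). Not NE.
(Yes, Amend, Abstain): Faction C can switch to Amend (2 → 5). Not NE.
(Yes, Amend, Amend): Faction A can switch to No (1 → 7). Not NE.
(No, No, Abstain): Faction A can switch to Yes (3 → 9). Not NE.
(No, No, Amend): Faction C can switch to Abstain (3 → 5). Not NE.
(No, Abstain, Abstain): Faction C can switch to Amend (2 → 4). Not NE.
(No, Abstain, Amend): Faction A can switch to Yes (1 → 7). Not NE.
(No, Amend, Abstain): Faction A can switch to Yes (4 → 9). Not NE.
(No, Amend, Amend): Faction B can switch to No (5 → 8). Not NE.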